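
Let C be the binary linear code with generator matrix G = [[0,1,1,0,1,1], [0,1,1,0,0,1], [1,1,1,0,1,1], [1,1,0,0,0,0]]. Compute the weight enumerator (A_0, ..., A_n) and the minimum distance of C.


Weight distribution: A_0 = 1, A_1 = 3, A_2 = 4, A_3 = 4, A_4 = 3, A_5 = 1. Minimum distance d = 1.

Enumerate all 2^4 = 16 messages m ∈ F_2^4.
For each, compute codeword c = mG in F_2^6, then tally its weight.
  m = 0000 → c = 000000, weight = 0.
  m = 1000 → c = 011011, weight = 4.
  m = 0100 → c = 011001, weight = 3.
  m = 1100 → c = 000010, weight = 1.
  m = 0010 → c = 111011, weight = 5.
  m = 1010 → c = 100000, weight = 1.
  m = 0110 → c = 100010, weight = 2.
  m = 1110 → c = 111001, weight = 4.
  m = 0001 → c = 110000, weight = 2.
  m = 1001 → c = 101011, weight = 4.
  m = 0101 → c = 101001, weight = 3.
  m = 1101 → c = 110010, weight = 3.
  m = 0011 → c = 001011, weight = 3.
  m = 1011 → c = 010000, weight = 1.
  m = 0111 → c = 010010, weight = 2.
  m = 1111 → c = 001001, weight = 2.
Tally weights:
  weight 0: 1 codewords.
  weight 1: 3 codewords.
  weight 2: 4 codewords.
  weight 3: 4 codewords.
  weight 4: 3 codewords.
  weight 5: 1 codewords.
Minimum distance d = smallest w > 0 with A_w > 0 = 1.
Sanity: Σ A_w = 16 = 2^4 = 16 ✓.


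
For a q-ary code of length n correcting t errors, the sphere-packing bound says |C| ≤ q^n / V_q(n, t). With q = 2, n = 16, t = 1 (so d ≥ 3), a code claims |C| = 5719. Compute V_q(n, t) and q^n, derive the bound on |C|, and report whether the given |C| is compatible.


V_q(n, t) = 17, q^n = 65536, Hamming bound = 3855, |C| = 5719 > bound (violated).

Step 1: Compute V_q(n, t) = Σ_{j=0}^1 C(n, j) (q−1)^j.
  j = 0: C(16,0)·(1)^0 = 1·1 = 1.
  j = 1: C(16,1)·(1)^1 = 16·1 = 16.
  V_q(n, t) = 1 + 16 = 17.
Step 2: q^n = 2^16 = 65536.
Step 3: Hamming bound ⌊q^n / V_q(n,t)⌋ = ⌊65536/17⌋ = 3855.
Step 4: Compare |C| = 5719 to 3855: violated.
The claimed |C| lies above the Hamming bound, so no 2-ary code of length 16 with d ≥ 3 can have 5719 codewords.


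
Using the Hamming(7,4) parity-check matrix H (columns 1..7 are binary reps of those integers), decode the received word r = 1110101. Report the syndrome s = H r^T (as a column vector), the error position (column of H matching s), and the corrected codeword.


s = (0, 1, 0)^T, error position = 2, corrected codeword c = 1010101

Compute s = H r^T mod 2 one row at a time:
  s_1 = 0 + 1 + 0 + 1 = 2 ≡ 0 (mod 2).
  s_2 = 1 + 1 + 0 + 1 = 3 ≡ 1 (mod 2).
  s_3 = 1 + 1 + 1 + 1 = 4 ≡ 0 (mod 2).
s = (0, 1, 0)^T — this equals column 2 of H (binary 010), so error is at position 2.
Correct: flip bit 2 of r = 1110101 to get c = 1010101.


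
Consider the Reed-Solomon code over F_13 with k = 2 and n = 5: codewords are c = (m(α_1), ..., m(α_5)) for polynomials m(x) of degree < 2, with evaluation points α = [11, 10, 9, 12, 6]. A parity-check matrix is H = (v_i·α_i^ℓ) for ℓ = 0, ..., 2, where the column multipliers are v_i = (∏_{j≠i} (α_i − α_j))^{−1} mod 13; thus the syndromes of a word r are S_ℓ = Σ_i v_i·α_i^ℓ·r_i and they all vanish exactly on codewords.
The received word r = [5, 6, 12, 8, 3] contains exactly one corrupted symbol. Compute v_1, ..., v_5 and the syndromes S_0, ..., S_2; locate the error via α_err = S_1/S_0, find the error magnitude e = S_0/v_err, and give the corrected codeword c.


S = (7, 5, 11), error at position 2, error magnitude e = 4, c = [5, 2, 12, 8, 3].

Step 1: column multipliers v_i = (∏_{j≠i}(α_i − α_j))^{−1} mod 13.
  i = 1 (α = 11): (11−10)(11−9)(11−12)(11−6) = 1·2·(−1)·5 = −10 ≡ 3, so v_1 = 3^{−1} = 9 (mod 13).
  i = 2 (α = 10): (10−11)(10−9)(10−12)(10−6) = (−1)·1·(−2)·4 = 8 ≡ 8, so v_2 = 8^{−1} = 5 (mod 13).
  i = 3 (α = 9): (9−11)(9−10)(9−12)(9−6) = (−2)·(−1)·(−3)·3 = −18 ≡ 8, so v_3 = 8^{−1} = 5 (mod 13).
  i = 4 (α = 12): (12−11)(12−10)(12−9)(12−6) = 1·2·3·6 = 36 ≡ 10, so v_4 = 10^{−1} = 4 (mod 13).
  i = 5 (α = 6): (6−11)(6−10)(6−9)(6−12) = (−5)·(−4)·(−3)·(−6) = 360 ≡ 9, so v_5 = 9^{−1} = 3 (mod 13).
  v = [9, 5, 5, 4, 3].
Step 2: syndromes of r = [5, 6, 12, 8, 3] (all sums mod 13).
  S_0 = Σ v_i r_i = 9·5 + 5·6 + 5·12 + 4·8 + 3·3 = 176 ≡ 7.
  S_1 = Σ v_i α_i r_i = 9·11·5 + 5·10·6 + 5·9·12 + 4·12·8 + 3·6·3 = 1773 ≡ 5.
  α_i^2 mod 13 = [4, 9, 3, 1, 10].
  S_2 = Σ v_i α_i^2 r_i = 9·4·5 + 5·9·6 + 5·3·12 + 4·1·8 + 3·10·3 = 752 ≡ 11.
  S = (7, 5, 11) ≠ 0, so r is not a codeword (an error is present).
Step 3: locate the error. For a single error e at position i, S_ℓ = v_i·e·α_i^ℓ, so α_err = S_1/S_0.
  S_0^{−1} = 7^{−1} = 2 (mod 13), so α_err = 5·2 = 10 ≡ 10 = α_2. Error position i = 2.
  Consistency check: S_2/S_1 = 11·8 = 88 ≡ 10 = α_err ✓ (single-error assumption holds).
Step 4: error magnitude e = S_0/v_2 = S_0·∏_{j≠2}(α_2 − α_j) = 7·8 = 56 ≡ 4 (mod 13).
Step 5: correct position 2: c_2 = r_2 − e = 6 − 4 ≡ 2 (mod 13). Hence c = [5, 2, 12, 8, 3].
  Check: interpolating c through the α_i gives m(x) = 11 + 3·x (degree < 2) with m(α_i) = c_i for every i, so c is indeed a codeword.


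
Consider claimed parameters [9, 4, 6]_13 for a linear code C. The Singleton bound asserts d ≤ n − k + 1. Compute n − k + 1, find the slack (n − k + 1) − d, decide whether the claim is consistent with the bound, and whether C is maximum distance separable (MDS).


Singleton RHS = n − k + 1 = 6, slack = 0, bound satisfied, MDS.

Singleton bound: d ≤ n − k + 1.
Here n = 9, k = 4, so n − k + 1 = 6.
Given d = 6, check d ≤ 6: YES.
Slack = (n − k + 1) − d = 0.
The code is MDS (slack = 0).
Description: the claimed parameters are [9, 4, 6]_13; such a code would be MDS (meets Singleton bound).


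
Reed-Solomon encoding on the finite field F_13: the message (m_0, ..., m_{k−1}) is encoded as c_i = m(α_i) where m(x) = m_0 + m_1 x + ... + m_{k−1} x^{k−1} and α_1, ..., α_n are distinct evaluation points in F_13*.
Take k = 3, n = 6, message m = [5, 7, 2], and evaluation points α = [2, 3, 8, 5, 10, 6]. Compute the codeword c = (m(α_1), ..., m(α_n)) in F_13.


c = [1, 5, 7, 12, 2, 2]

Message polynomial: m(x) = 5 + 7·x + 2·x^2 (mod 13).
For each evaluation point α_i, compute m(α_i) mod 13:
  α_1 = 2: Horner steps 2 → 11 → 1, so m(2) = 1.
  α_2 = 3: Horner steps 2 → 0 → 5, so m(3) = 5.
  α_3 = 8: Horner steps 2 → 10 → 7, so m(8) = 7.
  α_4 = 5: Horner steps 2 → 4 → 12, so m(5) = 12.
  α_5 = 10: Horner steps 2 → 1 → 2, so m(10) = 2.
  α_6 = 6: Horner steps 2 → 6 → 2, so m(6) = 2.
Codeword c = [1, 5, 7, 12, 2, 2] ∈ F_13^6.


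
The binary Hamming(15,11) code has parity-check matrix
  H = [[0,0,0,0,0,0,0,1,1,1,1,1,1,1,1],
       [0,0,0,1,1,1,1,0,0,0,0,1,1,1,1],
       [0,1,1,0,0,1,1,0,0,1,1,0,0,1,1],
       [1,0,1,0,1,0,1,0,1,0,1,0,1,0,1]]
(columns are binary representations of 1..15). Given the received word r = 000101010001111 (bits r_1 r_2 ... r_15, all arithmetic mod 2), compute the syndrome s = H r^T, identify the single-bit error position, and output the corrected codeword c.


s = (1, 0, 1, 0)^T, error position = 10, corrected codeword c = 000101010101111

Compute s = H r^T mod 2 one row at a time:
  s_1 = 1 + 0 + 0 + 0 + 1 + 1 + 1 + 1 = 5 ≡ 1 (mod 2).
  s_2 = 1 + 0 + 1 + 0 + 1 + 1 + 1 + 1 = 6 ≡ 0 (mod 2).
  s_3 = 0 + 0 + 1 + 0 + 0 + 0 + 1 + 1 = 3 ≡ 1 (mod 2).
  s_4 = 0 + 0 + 0 + 0 + 0 + 0 + 1 + 1 = 2 ≡ 0 (mod 2).
s = (1, 0, 1, 0)^T — this equals column 10 of H (binary 1010), so error is at position 10.
Correct: flip bit 10 of r = 000101010001111 to get c = 000101010101111.


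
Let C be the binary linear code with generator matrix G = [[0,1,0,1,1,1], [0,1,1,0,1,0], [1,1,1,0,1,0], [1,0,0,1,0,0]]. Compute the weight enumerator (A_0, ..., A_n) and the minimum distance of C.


Weight distribution: A_0 = 1, A_1 = 2, A_2 = 2, A_3 = 4, A_4 = 5, A_5 = 2. Minimum distance d = 1.

Enumerate all 2^4 = 16 messages m ∈ F_2^4.
For each, compute codeword c = mG in F_2^6, then tally its weight.
  m = 0000 → c = 000000, weight = 0.
  m = 1000 → c = 010111, weight = 4.
  m = 0100 → c = 011010, weight = 3.
  m = 1100 → c = 001101, weight = 3.
  m = 0010 → c = 111010, weight = 4.
  m = 1010 → c = 101101, weight = 4.
  m = 0110 → c = 100000, weight = 1.
  m = 1110 → c = 110111, weight = 5.
  m = 0001 → c = 100100, weight = 2.
  m = 1001 → c = 110011, weight = 4.
  m = 0101 → c = 111110, weight = 5.
  m = 1101 → c = 101001, weight = 3.
  m = 0011 → c = 011110, weight = 4.
  m = 1011 → c = 001001, weight = 2.
  m = 0111 → c = 000100, weight = 1.
  m = 1111 → c = 010011, weight = 3.
Tally weights:
  weight 0: 1 codewords.
  weight 1: 2 codewords.
  weight 2: 2 codewords.
  weight 3: 4 codewords.
  weight 4: 5 codewords.
  weight 5: 2 codewords.
Minimum distance d = smallest w > 0 with A_w > 0 = 1.
Sanity: Σ A_w = 16 = 2^4 = 16 ✓.


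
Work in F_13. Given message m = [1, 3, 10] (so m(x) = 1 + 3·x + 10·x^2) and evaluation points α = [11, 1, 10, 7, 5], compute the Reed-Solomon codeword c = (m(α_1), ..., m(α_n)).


c = [9, 1, 4, 5, 6]

Message polynomial: m(x) = 1 + 3·x + 10·x^2 (mod 13).
For each evaluation point α_i, compute m(α_i) mod 13:
  α_1 = 11: Horner steps 10 → 9 → 9, so m(11) = 9.
  α_2 = 1: Horner steps 10 → 0 → 1, so m(1) = 1.
  α_3 = 10: Horner steps 10 → 12 → 4, so m(10) = 4.
  α_4 = 7: Horner steps 10 → 8 → 5, so m(7) = 5.
  α_5 = 5: Horner steps 10 → 1 → 6, so m(5) = 6.
Codeword c = [9, 1, 4, 5, 6] ∈ F_13^5.


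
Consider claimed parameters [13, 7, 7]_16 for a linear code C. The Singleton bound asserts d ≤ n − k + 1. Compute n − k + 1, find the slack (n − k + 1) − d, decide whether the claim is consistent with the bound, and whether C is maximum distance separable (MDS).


Singleton RHS = n − k + 1 = 7, slack = 0, bound satisfied, MDS.

Singleton bound: d ≤ n − k + 1.
Here n = 13, k = 7, so n − k + 1 = 7.
Given d = 7, check d ≤ 7: YES.
Slack = (n − k + 1) − d = 0.
The code is MDS (slack = 0).
Description: the claimed parameters are [13, 7, 7]_16; such a code would be MDS (meets Singleton bound).


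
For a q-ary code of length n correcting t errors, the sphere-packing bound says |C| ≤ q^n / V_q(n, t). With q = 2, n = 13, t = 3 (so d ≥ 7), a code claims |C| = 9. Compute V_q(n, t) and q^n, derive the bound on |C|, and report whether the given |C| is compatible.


V_q(n, t) = 378, q^n = 8192, Hamming bound = 21, |C| = 9 ≤ bound (satisfied).

Step 1: Compute V_q(n, t) = Σ_{j=0}^3 C(n, j) (q−1)^j.
  j = 0: C(13,0)·(1)^0 = 1·1 = 1.
  j = 1: C(13,1)·(1)^1 = 13·1 = 13.
  j = 2: C(13,2)·(1)^2 = 78·1 = 78.
  j = 3: C(13,3)·(1)^3 = 286·1 = 286.
  V_q(n, t) = 1 + 13 + 78 + 286 = 378.
Step 2: q^n = 2^13 = 8192.
Step 3: Hamming bound ⌊q^n / V_q(n,t)⌋ = ⌊8192/378⌋ = 21.
Step 4: Compare |C| = 9 to 21: satisfied.
The claimed |C| lies below the Hamming bound.


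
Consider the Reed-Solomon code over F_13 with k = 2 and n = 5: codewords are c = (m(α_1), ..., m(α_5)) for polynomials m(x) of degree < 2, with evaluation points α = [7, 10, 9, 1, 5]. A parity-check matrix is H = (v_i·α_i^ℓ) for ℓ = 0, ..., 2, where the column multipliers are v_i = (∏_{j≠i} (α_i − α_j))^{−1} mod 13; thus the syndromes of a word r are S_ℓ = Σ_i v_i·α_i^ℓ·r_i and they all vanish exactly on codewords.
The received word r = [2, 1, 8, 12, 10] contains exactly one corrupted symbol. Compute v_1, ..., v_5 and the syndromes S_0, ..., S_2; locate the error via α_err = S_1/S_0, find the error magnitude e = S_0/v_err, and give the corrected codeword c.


S = (12, 6, 3), error at position 1, error magnitude e = 6, c = [9, 1, 8, 12, 10].

Step 1: column multipliers v_i = (∏_{j≠i}(α_i − α_j))^{−1} mod 13.
  i = 1 (α = 7): (7−10)(7−9)(7−1)(7−5) = (−3)·(−2)·6·2 = 72 ≡ 7, so v_1 = 7^{−1} = 2 (mod 13).
  i = 2 (α = 10): (10−7)(10−9)(10−1)(10−5) = 3·1·9·5 = 135 ≡ 5, so v_2 = 5^{−1} = 8 (mod 13).
  i = 3 (α = 9): (9−7)(9−10)(9−1)(9−5) = 2·(−1)·8·4 = −64 ≡ 1, so v_3 = 1^{−1} = 1 (mod 13).
  i = 4 (α = 1): (1−7)(1−10)(1−9)(1−5) = (−6)·(−9)·(−8)·(−4) = 1728 ≡ 12, so v_4 = 12^{−1} = 12 (mod 13).
  i = 5 (α = 5): (5−7)(5−10)(5−9)(5−1) = (−2)·(−5)·(−4)·4 = −160 ≡ 9, so v_5 = 9^{−1} = 3 (mod 13).
  v = [2, 8, 1, 12, 3].
Step 2: syndromes of r = [2, 1, 8, 12, 10] (all sums mod 13).
  S_0 = Σ v_i r_i = 2·2 + 8·1 + 1·8 + 12·12 + 3·10 = 194 ≡ 12.
  S_1 = Σ v_i α_i r_i = 2·7·2 + 8·10·1 + 1·9·8 + 12·1·12 + 3·5·10 = 474 ≡ 6.
  α_i^2 mod 13 = [10, 9, 3, 1, 12].
  S_2 = Σ v_i α_i^2 r_i = 2·10·2 + 8·9·1 + 1·3·8 + 12·1·12 + 3·12·10 = 640 ≡ 3.
  S = (12, 6, 3) ≠ 0, so r is not a codeword (an error is present).
Step 3: locate the error. For a single error e at position i, S_ℓ = v_i·e·α_i^ℓ, so α_err = S_1/S_0.
  S_0^{−1} = 12^{−1} = 12 (mod 13), so α_err = 6·12 = 72 ≡ 7 = α_1. Error position i = 1.
  Consistency check: S_2/S_1 = 3·11 = 33 ≡ 7 = α_err ✓ (single-error assumption holds).
Step 4: error magnitude e = S_0/v_1 = S_0·∏_{j≠1}(α_1 − α_j) = 12·7 = 84 ≡ 6 (mod 13).
Step 5: correct position 1: c_1 = r_1 − e = 2 − 6 ≡ 9 (mod 13). Hence c = [9, 1, 8, 12, 10].
  Check: interpolating c through the α_i gives m(x) = 6 + 6·x (degree < 2) with m(α_i) = c_i for every i, so c is indeed a codeword.


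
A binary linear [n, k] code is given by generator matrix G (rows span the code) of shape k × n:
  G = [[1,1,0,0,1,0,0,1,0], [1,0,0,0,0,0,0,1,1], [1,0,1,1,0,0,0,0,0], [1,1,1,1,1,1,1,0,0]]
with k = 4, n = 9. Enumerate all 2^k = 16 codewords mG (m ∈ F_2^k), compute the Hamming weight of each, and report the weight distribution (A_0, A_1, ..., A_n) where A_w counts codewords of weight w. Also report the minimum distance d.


Weight distribution: A_0 = 1, A_3 = 4, A_4 = 4, A_5 = 2, A_6 = 2, A_7 = 2, A_8 = 1. Minimum distance d = 3.

Enumerate all 2^4 = 16 messages m ∈ F_2^4.
For each, compute codeword c = mG in F_2^9, then tally its weight.
  m = 0000 → c = 000000000, weight = 0.
  m = 1000 → c = 110010010, weight = 4.
  m = 0100 → c = 100000011, weight = 3.
  m = 1100 → c = 010010001, weight = 3.
  m = 0010 → c = 101100000, weight = 3.
  m = 1010 → c = 011110010, weight = 5.
  m = 0110 → c = 001100011, weight = 4.
  m = 1110 → c = 111110001, weight = 6.
  m = 0001 → c = 111111100, weight = 7.
  m = 1001 → c = 001101110, weight = 5.
  m = 0101 → c = 011111111, weight = 8.
  m = 1101 → c = 101101101, weight = 6.
  m = 0011 → c = 010011100, weight = 4.
  m = 1011 → c = 100001110, weight = 4.
  m = 0111 → c = 110011111, weight = 7.
  m = 1111 → c = 000001101, weight = 3.
Tally weights:
  weight 0: 1 codewords.
  weight 3: 4 codewords.
  weight 4: 4 codewords.
  weight 5: 2 codewords.
  weight 6: 2 codewords.
  weight 7: 2 codewords.
  weight 8: 1 codewords.
Minimum distance d = smallest w > 0 with A_w > 0 = 3.
Sanity: Σ A_w = 16 = 2^4 = 16 ✓.


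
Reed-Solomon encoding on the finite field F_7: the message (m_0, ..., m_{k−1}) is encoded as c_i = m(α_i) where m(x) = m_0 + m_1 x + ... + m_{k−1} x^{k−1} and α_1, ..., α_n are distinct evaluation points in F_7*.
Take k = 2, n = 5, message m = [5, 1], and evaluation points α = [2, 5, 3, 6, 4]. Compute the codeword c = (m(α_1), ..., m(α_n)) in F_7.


c = [0, 3, 1, 4, 2]

Message polynomial: m(x) = 5 + 1·x (mod 7).
For each evaluation point α_i, compute m(α_i) mod 7:
  α_1 = 2: Horner steps 1 → 0, so m(2) = 0.
  α_2 = 5: Horner steps 1 → 3, so m(5) = 3.
  α_3 = 3: Horner steps 1 → 1, so m(3) = 1.
  α_4 = 6: Horner steps 1 → 4, so m(6) = 4.
  α_5 = 4: Horner steps 1 → 2, so m(4) = 2.
Codeword c = [0, 3, 1, 4, 2] ∈ F_7^5.


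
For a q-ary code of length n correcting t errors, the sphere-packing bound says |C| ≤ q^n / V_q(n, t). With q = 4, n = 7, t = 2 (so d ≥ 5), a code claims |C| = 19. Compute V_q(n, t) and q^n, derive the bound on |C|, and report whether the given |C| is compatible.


V_q(n, t) = 211, q^n = 16384, Hamming bound = 77, |C| = 19 ≤ bound (satisfied).

Step 1: Compute V_q(n, t) = Σ_{j=0}^2 C(n, j) (q−1)^j.
  j = 0: C(7,0)·(3)^0 = 1·1 = 1.
  j = 1: C(7,1)·(3)^1 = 7·3 = 21.
  j = 2: C(7,2)·(3)^2 = 21·9 = 189.
  V_q(n, t) = 1 + 21 + 189 = 211.
Step 2: q^n = 4^7 = 16384.
Step 3: Hamming bound ⌊q^n / V_q(n,t)⌋ = ⌊16384/211⌋ = 77.
Step 4: Compare |C| = 19 to 77: satisfied.
The claimed |C| lies below the Hamming bound.


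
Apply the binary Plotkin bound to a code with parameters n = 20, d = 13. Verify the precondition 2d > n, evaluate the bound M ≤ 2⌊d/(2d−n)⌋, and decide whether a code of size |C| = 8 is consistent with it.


Plotkin bound M ≤ 4; given |C| = 8 > bound (violated).

Check applicability: 2d = 26, n = 20.
2d − n = 6 > 0, so Plotkin applies.
Compute d/(2d−n) = 13/6 ≈ 2.1667.
⌊d/(2d−n)⌋ = 2.
Plotkin bound: M ≤ 2·2 = 4.
Given |C| = 8, check: VIOLATED.
This |C| is above the Plotkin bound, so no binary code with n = 20, d = 13 and 8 codewords exists.


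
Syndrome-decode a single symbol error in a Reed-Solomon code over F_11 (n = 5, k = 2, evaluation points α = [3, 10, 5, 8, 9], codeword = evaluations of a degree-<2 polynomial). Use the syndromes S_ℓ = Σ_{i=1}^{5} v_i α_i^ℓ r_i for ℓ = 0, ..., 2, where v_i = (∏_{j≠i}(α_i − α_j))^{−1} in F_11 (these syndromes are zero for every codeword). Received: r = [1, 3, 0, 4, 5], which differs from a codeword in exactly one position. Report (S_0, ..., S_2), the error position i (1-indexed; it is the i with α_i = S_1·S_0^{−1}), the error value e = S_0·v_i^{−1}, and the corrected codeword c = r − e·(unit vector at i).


S = (2, 7, 8), error at position 5, error magnitude e = 7, c = [1, 3, 0, 4, 9].

Step 1: column multipliers v_i = (∏_{j≠i}(α_i − α_j))^{−1} mod 11.
  i = 1 (α = 3): (3−10)(3−5)(3−8)(3−9) = (−7)·(−2)·(−5)·(−6) = 420 ≡ 2, so v_1 = 2^{−1} = 6 (mod 11).
  i = 2 (α = 10): (10−3)(10−5)(10−8)(10−9) = 7·5·2·1 = 70 ≡ 4, so v_2 = 4^{−1} = 3 (mod 11).
  i = 3 (α = 5): (5−3)(5−10)(5−8)(5−9) = 2·(−5)·(−3)·(−4) = −120 ≡ 1, so v_3 = 1^{−1} = 1 (mod 11).
  i = 4 (α = 8): (8−3)(8−10)(8−5)(8−9) = 5·(−2)·3·(−1) = 30 ≡ 8, so v_4 = 8^{−1} = 7 (mod 11).
  i = 5 (α = 9): (9−3)(9−10)(9−5)(9−8) = 6·(−1)·4·1 = −24 ≡ 9, so v_5 = 9^{−1} = 5 (mod 11).
  v = [6, 3, 1, 7, 5].
Step 2: syndromes of r = [1, 3, 0, 4, 5] (all sums mod 11).
  S_0 = Σ v_i r_i = 6·1 + 3·3 + 1·0 + 7·4 + 5·5 = 68 ≡ 2.
  S_1 = Σ v_i α_i r_i = 6·3·1 + 3·10·3 + 1·5·0 + 7·8·4 + 5·9·5 = 557 ≡ 7.
  α_i^2 mod 11 = [9, 1, 3, 9, 4].
  S_2 = Σ v_i α_i^2 r_i = 6·9·1 + 3·1·3 + 1·3·0 + 7·9·4 + 5·4·5 = 415 ≡ 8.
  S = (2, 7, 8) ≠ 0, so r is not a codeword (an error is present).
Step 3: locate the error. For a single error e at position i, S_ℓ = v_i·e·α_i^ℓ, so α_err = S_1/S_0.
  S_0^{−1} = 2^{−1} = 6 (mod 11), so α_err = 7·6 = 42 ≡ 9 = α_5. Error position i = 5.
  Consistency check: S_2/S_1 = 8·8 = 64 ≡ 9 = α_err ✓ (single-error assumption holds).
Step 4: error magnitude e = S_0/v_5 = S_0·∏_{j≠5}(α_5 − α_j) = 2·9 = 18 ≡ 7 (mod 11).
Step 5: correct position 5: c_5 = r_5 − e = 5 − 7 ≡ 9 (mod 11). Hence c = [1, 3, 0, 4, 9].
  Check: interpolating c through the α_i gives m(x) = 8 + 5·x (degree < 2) with m(α_i) = c_i for every i, so c is indeed a codeword.


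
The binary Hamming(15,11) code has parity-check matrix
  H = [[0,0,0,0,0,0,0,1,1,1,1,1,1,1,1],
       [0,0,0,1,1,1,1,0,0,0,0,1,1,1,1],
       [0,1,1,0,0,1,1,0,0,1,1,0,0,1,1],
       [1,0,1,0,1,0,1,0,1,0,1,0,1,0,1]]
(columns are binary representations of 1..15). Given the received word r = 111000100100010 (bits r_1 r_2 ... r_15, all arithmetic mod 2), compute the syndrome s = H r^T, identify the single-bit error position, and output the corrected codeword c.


s = (0, 0, 1, 1)^T, error position = 3, corrected codeword c = 110000100100010

Compute s = H r^T mod 2 one row at a time:
  s_1 = 0 + 0 + 1 + 0 + 0 + 0 + 1 + 0 = 2 ≡ 0 (mod 2).
  s_2 = 0 + 0 + 0 + 1 + 0 + 0 + 1 + 0 = 2 ≡ 0 (mod 2).
  s_3 = 1 + 1 + 0 + 1 + 1 + 0 + 1 + 0 = 5 ≡ 1 (mod 2).
  s_4 = 1 + 1 + 0 + 1 + 0 + 0 + 0 + 0 = 3 ≡ 1 (mod 2).
s = (0, 0, 1, 1)^T — this equals column 3 of H (binary 0011), so error is at position 3.
Correct: flip bit 3 of r = 111000100100010 to get c = 110000100100010.


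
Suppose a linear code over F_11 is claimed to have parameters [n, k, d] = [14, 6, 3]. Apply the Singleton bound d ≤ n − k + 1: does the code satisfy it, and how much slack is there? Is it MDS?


Singleton RHS = n − k + 1 = 9, slack = 6, bound satisfied, not MDS.

Singleton bound: d ≤ n − k + 1.
Here n = 14, k = 6, so n − k + 1 = 9.
Given d = 3, check d ≤ 9: YES.
Slack = (n − k + 1) − d = 6.
The code is NOT MDS (slack = 6 > 0).
Description: the claimed parameters are [14, 6, 3]_11; such a code would be non-MDS.


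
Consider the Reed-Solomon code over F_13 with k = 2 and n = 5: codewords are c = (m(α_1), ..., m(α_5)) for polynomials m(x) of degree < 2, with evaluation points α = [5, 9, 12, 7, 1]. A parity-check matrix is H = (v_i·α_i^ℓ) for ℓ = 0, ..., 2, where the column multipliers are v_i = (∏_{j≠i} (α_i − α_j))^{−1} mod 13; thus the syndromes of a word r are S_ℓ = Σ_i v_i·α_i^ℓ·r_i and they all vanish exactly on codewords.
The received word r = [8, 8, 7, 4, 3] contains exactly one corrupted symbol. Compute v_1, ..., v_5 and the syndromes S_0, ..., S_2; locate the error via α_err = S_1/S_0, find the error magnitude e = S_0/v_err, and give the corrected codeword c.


S = (7, 11, 8), error at position 2, error magnitude e = 8, c = [8, 0, 7, 4, 3].

Step 1: column multipliers v_i = (∏_{j≠i}(α_i − α_j))^{−1} mod 13.
  i = 1 (α = 5): (5−9)(5−12)(5−7)(5−1) = (−4)·(−7)·(−2)·4 = −224 ≡ 10, so v_1 = 10^{−1} = 4 (mod 13).
  i = 2 (α = 9): (9−5)(9−12)(9−7)(9−1) = 4·(−3)·2·8 = −192 ≡ 3, so v_2 = 3^{−1} = 9 (mod 13).
  i = 3 (α = 12): (12−5)(12−9)(12−7)(12−1) = 7·3·5·11 = 1155 ≡ 11, so v_3 = 11^{−1} = 6 (mod 13).
  i = 4 (α = 7): (7−5)(7−9)(7−12)(7−1) = 2·(−2)·(−5)·6 = 120 ≡ 3, so v_4 = 3^{−1} = 9 (mod 13).
  i = 5 (α = 1): (1−5)(1−9)(1−12)(1−7) = (−4)·(−8)·(−11)·(−6) = 2112 ≡ 6, so v_5 = 6^{−1} = 11 (mod 13).
  v = [4, 9, 6, 9, 11].
Step 2: syndromes of r = [8, 8, 7, 4, 3] (all sums mod 13).
  S_0 = Σ v_i r_i = 4·8 + 9·8 + 6·7 + 9·4 + 11·3 = 215 ≡ 7.
  S_1 = Σ v_i α_i r_i = 4·5·8 + 9·9·8 + 6·12·7 + 9·7·4 + 11·1·3 = 1597 ≡ 11.
  α_i^2 mod 13 = [12, 3, 1, 10, 1].
  S_2 = Σ v_i α_i^2 r_i = 4·12·8 + 9·3·8 + 6·1·7 + 9·10·4 + 11·1·3 = 1035 ≡ 8.
  S = (7, 11, 8) ≠ 0, so r is not a codeword (an error is present).
Step 3: locate the error. For a single error e at position i, S_ℓ = v_i·e·α_i^ℓ, so α_err = S_1/S_0.
  S_0^{−1} = 7^{−1} = 2 (mod 13), so α_err = 11·2 = 22 ≡ 9 = α_2. Error position i = 2.
  Consistency check: S_2/S_1 = 8·6 = 48 ≡ 9 = α_err ✓ (single-error assumption holds).
Step 4: error magnitude e = S_0/v_2 = S_0·∏_{j≠2}(α_2 − α_j) = 7·3 = 21 ≡ 8 (mod 13).
Step 5: correct position 2: c_2 = r_2 − e = 8 − 8 ≡ 0 (mod 13). Hence c = [8, 0, 7, 4, 3].
  Check: interpolating c through the α_i gives m(x) = 5 + 11·x (degree < 2) with m(α_i) = c_i for every i, so c is indeed a codeword.


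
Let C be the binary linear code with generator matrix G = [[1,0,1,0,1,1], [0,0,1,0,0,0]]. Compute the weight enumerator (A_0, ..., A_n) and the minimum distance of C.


Weight distribution: A_0 = 1, A_1 = 1, A_3 = 1, A_4 = 1. Minimum distance d = 1.

Enumerate all 2^2 = 4 messages m ∈ F_2^2.
For each, compute codeword c = mG in F_2^6, then tally its weight.
  m = 00 → c = 000000, weight = 0.
  m = 10 → c = 101011, weight = 4.
  m = 01 → c = 001000, weight = 1.
  m = 11 → c = 100011, weight = 3.
Tally weights:
  weight 0: 1 codewords.
  weight 1: 1 codewords.
  weight 3: 1 codewords.
  weight 4: 1 codewords.
Minimum distance d = smallest w > 0 with A_w > 0 = 1.
Sanity: Σ A_w = 4 = 2^2 = 4 ✓.


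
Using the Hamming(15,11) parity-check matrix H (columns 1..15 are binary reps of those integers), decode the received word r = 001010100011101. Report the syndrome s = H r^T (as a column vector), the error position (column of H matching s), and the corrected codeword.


s = (0, 1, 0, 0)^T, error position = 4, corrected codeword c = 001110100011101

Compute s = H r^T mod 2 one row at a time:
  s_1 = 0 + 0 + 0 + 1 + 1 + 1 + 0 + 1 = 4 ≡ 0 (mod 2).
  s_2 = 0 + 1 + 0 + 1 + 1 + 1 + 0 + 1 = 5 ≡ 1 (mod 2).
  s_3 = 0 + 1 + 0 + 1 + 0 + 1 + 0 + 1 = 4 ≡ 0 (mod 2).
  s_4 = 0 + 1 + 1 + 1 + 0 + 1 + 1 + 1 = 6 ≡ 0 (mod 2).
s = (0, 1, 0, 0)^T — this equals column 4 of H (binary 0100), so error is at position 4.
Correct: flip bit 4 of r = 001010100011101 to get c = 001110100011101.


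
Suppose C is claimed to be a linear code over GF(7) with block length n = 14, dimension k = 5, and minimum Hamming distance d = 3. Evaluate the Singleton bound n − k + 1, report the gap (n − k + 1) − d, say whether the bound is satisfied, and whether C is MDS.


Singleton RHS = n − k + 1 = 10, slack = 7, bound satisfied, not MDS.

Singleton bound: d ≤ n − k + 1.
Here n = 14, k = 5, so n − k + 1 = 10.
Given d = 3, check d ≤ 10: YES.
Slack = (n − k + 1) − d = 7.
The code is NOT MDS (slack = 7 > 0).
Description: the claimed parameters are [14, 5, 3]_7; such a code would be non-MDS.


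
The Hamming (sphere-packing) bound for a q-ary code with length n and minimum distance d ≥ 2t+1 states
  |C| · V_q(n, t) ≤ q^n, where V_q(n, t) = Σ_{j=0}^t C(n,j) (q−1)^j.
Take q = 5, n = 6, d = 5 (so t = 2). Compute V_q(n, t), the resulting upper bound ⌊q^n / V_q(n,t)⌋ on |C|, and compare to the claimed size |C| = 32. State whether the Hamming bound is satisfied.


V_q(n, t) = 265, q^n = 15625, Hamming bound = 58, |C| = 32 ≤ bound (satisfied).

Step 1: Compute V_q(n, t) = Σ_{j=0}^2 C(n, j) (q−1)^j.
  j = 0: C(6,0)·(4)^0 = 1·1 = 1.
  j = 1: C(6,1)·(4)^1 = 6·4 = 24.
  j = 2: C(6,2)·(4)^2 = 15·16 = 240.
  V_q(n, t) = 1 + 24 + 240 = 265.
Step 2: q^n = 5^6 = 15625.
Step 3: Hamming bound ⌊q^n / V_q(n,t)⌋ = ⌊15625/265⌋ = 58.
Step 4: Compare |C| = 32 to 58: satisfied.
The claimed |C| lies below the Hamming bound.


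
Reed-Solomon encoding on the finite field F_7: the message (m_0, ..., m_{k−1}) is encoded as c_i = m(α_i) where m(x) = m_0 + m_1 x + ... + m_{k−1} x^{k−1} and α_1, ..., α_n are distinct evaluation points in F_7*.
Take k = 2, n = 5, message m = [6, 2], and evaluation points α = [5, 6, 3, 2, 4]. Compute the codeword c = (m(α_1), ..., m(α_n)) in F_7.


c = [2, 4, 5, 3, 0]

Message polynomial: m(x) = 6 + 2·x (mod 7).
For each evaluation point α_i, compute m(α_i) mod 7:
  α_1 = 5: Horner steps 2 → 2, so m(5) = 2.
  α_2 = 6: Horner steps 2 → 4, so m(6) = 4.
  α_3 = 3: Horner steps 2 → 5, so m(3) = 5.
  α_4 = 2: Horner steps 2 → 3, so m(2) = 3.
  α_5 = 4: Horner steps 2 → 0, so m(4) = 0.
Codeword c = [2, 4, 5, 3, 0] ∈ F_7^5.


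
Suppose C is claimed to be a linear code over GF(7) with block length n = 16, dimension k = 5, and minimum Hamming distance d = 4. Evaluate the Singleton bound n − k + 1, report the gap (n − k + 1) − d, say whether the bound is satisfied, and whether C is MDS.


Singleton RHS = n − k + 1 = 12, slack = 8, bound satisfied, not MDS.

Singleton bound: d ≤ n − k + 1.
Here n = 16, k = 5, so n − k + 1 = 12.
Given d = 4, check d ≤ 12: YES.
Slack = (n − k + 1) − d = 8.
The code is NOT MDS (slack = 8 > 0).
Description: the claimed parameters are [16, 5, 4]_7; such a code would be non-MDS.


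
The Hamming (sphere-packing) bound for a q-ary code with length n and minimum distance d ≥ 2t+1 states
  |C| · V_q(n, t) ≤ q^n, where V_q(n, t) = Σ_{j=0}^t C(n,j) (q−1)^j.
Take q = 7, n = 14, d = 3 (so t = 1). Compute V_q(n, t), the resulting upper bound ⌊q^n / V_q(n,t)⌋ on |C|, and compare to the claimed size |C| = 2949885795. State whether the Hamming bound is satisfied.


V_q(n, t) = 85, q^n = 678223072849, Hamming bound = 7979094974, |C| = 2949885795 ≤ bound (satisfied).

Step 1: Compute V_q(n, t) = Σ_{j=0}^1 C(n, j) (q−1)^j.
  j = 0: C(14,0)·(6)^0 = 1·1 = 1.
  j = 1: C(14,1)·(6)^1 = 14·6 = 84.
  V_q(n, t) = 1 + 84 = 85.
Step 2: q^n = 7^14 = 678223072849.
Step 3: Hamming bound ⌊q^n / V_q(n,t)⌋ = ⌊678223072849/85⌋ = 7979094974.
Step 4: Compare |C| = 2949885795 to 7979094974: satisfied.
The claimed |C| lies below the Hamming bound.


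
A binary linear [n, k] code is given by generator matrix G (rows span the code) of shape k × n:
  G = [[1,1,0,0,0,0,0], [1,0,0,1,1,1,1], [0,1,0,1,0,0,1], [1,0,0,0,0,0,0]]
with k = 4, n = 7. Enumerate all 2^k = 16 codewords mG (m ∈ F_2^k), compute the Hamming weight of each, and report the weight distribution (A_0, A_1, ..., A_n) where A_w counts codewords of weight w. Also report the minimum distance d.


Weight distribution: A_0 = 1, A_1 = 2, A_2 = 3, A_3 = 4, A_4 = 3, A_5 = 2, A_6 = 1. Minimum distance d = 1.

Enumerate all 2^4 = 16 messages m ∈ F_2^4.
For each, compute codeword c = mG in F_2^7, then tally its weight.
  m = 0000 → c = 0000000, weight = 0.
  m = 1000 → c = 1100000, weight = 2.
  m = 0100 → c = 1001111, weight = 5.
  m = 1100 → c = 0101111, weight = 5.
  m = 0010 → c = 0101001, weight = 3.
  m = 1010 → c = 1001001, weight = 3.
  m = 0110 → c = 1100110, weight = 4.
  m = 1110 → c = 0000110, weight = 2.
  m = 0001 → c = 1000000, weight = 1.
  m = 1001 → c = 0100000, weight = 1.
  m = 0101 → c = 0001111, weight = 4.
  m = 1101 → c = 1101111, weight = 6.
  m = 0011 → c = 1101001, weight = 4.
  m = 1011 → c = 0001001, weight = 2.
  m = 0111 → c = 0100110, weight = 3.
  m = 1111 → c = 1000110, weight = 3.
Tally weights:
  weight 0: 1 codewords.
  weight 1: 2 codewords.
  weight 2: 3 codewords.
  weight 3: 4 codewords.
  weight 4: 3 codewords.
  weight 5: 2 codewords.
  weight 6: 1 codewords.
Minimum distance d = smallest w > 0 with A_w > 0 = 1.
Sanity: Σ A_w = 16 = 2^4 = 16 ✓.


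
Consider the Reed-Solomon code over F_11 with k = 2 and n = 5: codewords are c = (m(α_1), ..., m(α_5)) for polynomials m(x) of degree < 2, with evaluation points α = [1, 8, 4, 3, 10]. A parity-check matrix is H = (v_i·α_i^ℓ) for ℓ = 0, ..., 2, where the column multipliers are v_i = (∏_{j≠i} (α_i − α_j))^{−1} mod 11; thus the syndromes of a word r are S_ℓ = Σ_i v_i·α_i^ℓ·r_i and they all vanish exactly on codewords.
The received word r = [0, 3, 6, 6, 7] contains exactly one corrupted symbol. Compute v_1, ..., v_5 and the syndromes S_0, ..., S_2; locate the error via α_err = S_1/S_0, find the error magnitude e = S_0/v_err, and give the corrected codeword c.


S = (5, 4, 1), error at position 4, error magnitude e = 2, c = [0, 3, 6, 4, 7].

Step 1: column multipliers v_i = (∏_{j≠i}(α_i − α_j))^{−1} mod 11.
  i = 1 (α = 1): (1−8)(1−4)(1−3)(1−10) = (−7)·(−3)·(−2)·(−9) = 378 ≡ 4, so v_1 = 4^{−1} = 3 (mod 11).
  i = 2 (α = 8): (8−1)(8−4)(8−3)(8−10) = 7·4·5·(−2) = −280 ≡ 6, so v_2 = 6^{−1} = 2 (mod 11).
  i = 3 (α = 4): (4−1)(4−8)(4−3)(4−10) = 3·(−4)·1·(−6) = 72 ≡ 6, so v_3 = 6^{−1} = 2 (mod 11).
  i = 4 (α = 3): (3−1)(3−8)(3−4)(3−10) = 2·(−5)·(−1)·(−7) = −70 ≡ 7, so v_4 = 7^{−1} = 8 (mod 11).
  i = 5 (α = 10): (10−1)(10−8)(10−4)(10−3) = 9·2·6·7 = 756 ≡ 8, so v_5 = 8^{−1} = 7 (mod 11).
  v = [3, 2, 2, 8, 7].
Step 2: syndromes of r = [0, 3, 6, 6, 7] (all sums mod 11).
  S_0 = Σ v_i r_i = 3·0 + 2·3 + 2·6 + 8·6 + 7·7 = 115 ≡ 5.
  S_1 = Σ v_i α_i r_i = 3·1·0 + 2·8·3 + 2·4·6 + 8·3·6 + 7·10·7 = 730 ≡ 4.
  α_i^2 mod 11 = [1, 9, 5, 9, 1].
  S_2 = Σ v_i α_i^2 r_i = 3·1·0 + 2·9·3 + 2·5·6 + 8·9·6 + 7·1·7 = 595 ≡ 1.
  S = (5, 4, 1) ≠ 0, so r is not a codeword (an error is present).
Step 3: locate the error. For a single error e at position i, S_ℓ = v_i·e·α_i^ℓ, so α_err = S_1/S_0.
  S_0^{−1} = 5^{−1} = 9 (mod 11), so α_err = 4·9 = 36 ≡ 3 = α_4. Error position i = 4.
  Consistency check: S_2/S_1 = 1·3 = 3 ≡ 3 = α_err ✓ (single-error assumption holds).
Step 4: error magnitude e = S_0/v_4 = S_0·∏_{j≠4}(α_4 − α_j) = 5·7 = 35 ≡ 2 (mod 11).
Step 5: correct position 4: c_4 = r_4 − e = 6 − 2 ≡ 4 (mod 11). Hence c = [0, 3, 6, 4, 7].
  Check: interpolating c through the α_i gives m(x) = 9 + 2·x (degree < 2) with m(α_i) = c_i for every i, so c is indeed a codeword.


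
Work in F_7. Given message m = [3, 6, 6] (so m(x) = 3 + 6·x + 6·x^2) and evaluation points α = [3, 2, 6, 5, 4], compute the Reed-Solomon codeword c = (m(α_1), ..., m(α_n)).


c = [5, 4, 3, 1, 4]

Message polynomial: m(x) = 3 + 6·x + 6·x^2 (mod 7).
For each evaluation point α_i, compute m(α_i) mod 7:
  α_1 = 3: Horner steps 6 → 3 → 5, so m(3) = 5.
  α_2 = 2: Horner steps 6 → 4 → 4, so m(2) = 4.
  α_3 = 6: Horner steps 6 → 0 → 3, so m(6) = 3.
  α_4 = 5: Horner steps 6 → 1 → 1, so m(5) = 1.
  α_5 = 4: Horner steps 6 → 2 → 4, so m(4) = 4.
Codeword c = [5, 4, 3, 1, 4] ∈ F_7^5.


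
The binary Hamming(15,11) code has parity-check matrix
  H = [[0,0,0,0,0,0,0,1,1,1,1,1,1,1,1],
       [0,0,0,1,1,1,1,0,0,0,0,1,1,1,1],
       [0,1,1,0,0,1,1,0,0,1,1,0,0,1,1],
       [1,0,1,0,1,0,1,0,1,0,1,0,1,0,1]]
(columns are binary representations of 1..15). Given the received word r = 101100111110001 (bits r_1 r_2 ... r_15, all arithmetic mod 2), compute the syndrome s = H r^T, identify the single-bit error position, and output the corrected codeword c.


s = (1, 1, 1, 0)^T, error position = 14, corrected codeword c = 101100111110011

Compute s = H r^T mod 2 one row at a time:
  s_1 = 1 + 1 + 1 + 1 + 0 + 0 + 0 + 1 = 5 ≡ 1 (mod 2).
  s_2 = 1 + 0 + 0 + 1 + 0 + 0 + 0 + 1 = 3 ≡ 1 (mod 2).
  s_3 = 0 + 1 + 0 + 1 + 1 + 1 + 0 + 1 = 5 ≡ 1 (mod 2).
  s_4 = 1 + 1 + 0 + 1 + 1 + 1 + 0 + 1 = 6 ≡ 0 (mod 2).
s = (1, 1, 1, 0)^T — this equals column 14 of H (binary 1110), so error is at position 14.
Correct: flip bit 14 of r = 101100111110001 to get c = 101100111110011.


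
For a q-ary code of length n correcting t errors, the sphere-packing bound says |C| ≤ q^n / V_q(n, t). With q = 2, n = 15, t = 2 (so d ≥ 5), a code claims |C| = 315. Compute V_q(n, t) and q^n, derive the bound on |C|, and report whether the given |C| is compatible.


V_q(n, t) = 121, q^n = 32768, Hamming bound = 270, |C| = 315 > bound (violated).

Step 1: Compute V_q(n, t) = Σ_{j=0}^2 C(n, j) (q−1)^j.
  j = 0: C(15,0)·(1)^0 = 1·1 = 1.
  j = 1: C(15,1)·(1)^1 = 15·1 = 15.
  j = 2: C(15,2)·(1)^2 = 105·1 = 105.
  V_q(n, t) = 1 + 15 + 105 = 121.
Step 2: q^n = 2^15 = 32768.
Step 3: Hamming bound ⌊q^n / V_q(n,t)⌋ = ⌊32768/121⌋ = 270.
Step 4: Compare |C| = 315 to 270: violated.
The claimed |C| lies above the Hamming bound, so no 2-ary code of length 15 with d ≥ 5 can have 315 codewords.


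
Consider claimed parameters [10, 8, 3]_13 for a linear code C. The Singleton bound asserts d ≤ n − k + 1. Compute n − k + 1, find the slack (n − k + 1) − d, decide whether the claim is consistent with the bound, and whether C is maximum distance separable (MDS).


Singleton RHS = n − k + 1 = 3, slack = 0, bound satisfied, MDS.

Singleton bound: d ≤ n − k + 1.
Here n = 10, k = 8, so n − k + 1 = 3.
Given d = 3, check d ≤ 3: YES.
Slack = (n − k + 1) − d = 0.
The code is MDS (slack = 0).
Description: the claimed parameters are [10, 8, 3]_13; such a code would be MDS (meets Singleton bound).


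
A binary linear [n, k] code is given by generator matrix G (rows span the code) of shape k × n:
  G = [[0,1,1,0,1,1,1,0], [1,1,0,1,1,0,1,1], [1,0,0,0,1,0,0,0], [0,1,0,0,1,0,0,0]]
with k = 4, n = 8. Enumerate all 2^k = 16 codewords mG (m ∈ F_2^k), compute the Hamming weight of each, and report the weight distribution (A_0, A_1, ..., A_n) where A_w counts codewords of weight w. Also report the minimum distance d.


Weight distribution: A_0 = 1, A_2 = 3, A_3 = 1, A_4 = 3, A_5 = 6, A_6 = 1, A_7 = 1. Minimum distance d = 2.

Enumerate all 2^4 = 16 messages m ∈ F_2^4.
For each, compute codeword c = mG in F_2^8, then tally its weight.
  m = 0000 → c = 00000000, weight = 0.
  m = 1000 → c = 01101110, weight = 5.
  m = 0100 → c = 11011011, weight = 6.
  m = 1100 → c = 10110101, weight = 5.
  m = 0010 → c = 10001000, weight = 2.
  m = 1010 → c = 11100110, weight = 5.
  m = 0110 → c = 01010011, weight = 4.
  m = 1110 → c = 00111101, weight = 5.
  m = 0001 → c = 01001000, weight = 2.
  m = 1001 → c = 00100110, weight = 3.
  m = 0101 → c = 10010011, weight = 4.
  m = 1101 → c = 11111101, weight = 7.
  m = 0011 → c = 11000000, weight = 2.
  m = 1011 → c = 10101110, weight = 5.
  m = 0111 → c = 00011011, weight = 4.
  m = 1111 → c = 01110101, weight = 5.
Tally weights:
  weight 0: 1 codewords.
  weight 2: 3 codewords.
  weight 3: 1 codewords.
  weight 4: 3 codewords.
  weight 5: 6 codewords.
  weight 6: 1 codewords.
  weight 7: 1 codewords.
Minimum distance d = smallest w > 0 with A_w > 0 = 2.
Sanity: Σ A_w = 16 = 2^4 = 16 ✓.


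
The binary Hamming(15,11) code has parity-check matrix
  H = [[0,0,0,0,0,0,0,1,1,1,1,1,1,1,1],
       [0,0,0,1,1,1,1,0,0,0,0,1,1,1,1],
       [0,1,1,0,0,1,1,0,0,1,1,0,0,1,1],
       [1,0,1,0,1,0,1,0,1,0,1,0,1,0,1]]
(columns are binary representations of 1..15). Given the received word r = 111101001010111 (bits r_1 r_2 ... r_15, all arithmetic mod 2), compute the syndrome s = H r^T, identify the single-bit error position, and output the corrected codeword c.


s = (1, 1, 0, 0)^T, error position = 12, corrected codeword c = 111101001011111

Compute s = H r^T mod 2 one row at a time:
  s_1 = 0 + 1 + 0 + 1 + 0 + 1 + 1 + 1 = 5 ≡ 1 (mod 2).
  s_2 = 1 + 0 + 1 + 0 + 0 + 1 + 1 + 1 = 5 ≡ 1 (mod 2).
  s_3 = 1 + 1 + 1 + 0 + 0 + 1 + 1 + 1 = 6 ≡ 0 (mod 2).
  s_4 = 1 + 1 + 0 + 0 + 1 + 1 + 1 + 1 = 6 ≡ 0 (mod 2).
s = (1, 1, 0, 0)^T — this equals column 12 of H (binary 1100), so error is at position 12.
Correct: flip bit 12 of r = 111101001010111 to get c = 111101001011111.


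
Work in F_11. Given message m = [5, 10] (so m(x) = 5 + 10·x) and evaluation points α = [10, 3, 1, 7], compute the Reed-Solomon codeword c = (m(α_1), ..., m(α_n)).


c = [6, 2, 4, 9]

Message polynomial: m(x) = 5 + 10·x (mod 11).
For each evaluation point α_i, compute m(α_i) mod 11:
  α_1 = 10: Horner steps 10 → 6, so m(10) = 6.
  α_2 = 3: Horner steps 10 → 2, so m(3) = 2.
  α_3 = 1: Horner steps 10 → 4, so m(1) = 4.
  α_4 = 7: Horner steps 10 → 9, so m(7) = 9.
Codeword c = [6, 2, 4, 9] ∈ F_11^4.


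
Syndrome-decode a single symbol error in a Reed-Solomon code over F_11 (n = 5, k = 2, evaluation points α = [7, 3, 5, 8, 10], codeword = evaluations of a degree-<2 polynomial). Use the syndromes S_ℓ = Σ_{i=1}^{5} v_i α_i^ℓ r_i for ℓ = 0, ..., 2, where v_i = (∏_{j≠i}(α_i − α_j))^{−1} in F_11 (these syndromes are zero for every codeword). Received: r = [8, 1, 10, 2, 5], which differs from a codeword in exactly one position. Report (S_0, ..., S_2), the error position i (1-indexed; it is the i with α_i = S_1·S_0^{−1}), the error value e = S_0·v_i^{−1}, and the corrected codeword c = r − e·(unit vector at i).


S = (2, 5, 7), error at position 4, error magnitude e = 6, c = [8, 1, 10, 7, 5].

Step 1: column multipliers v_i = (∏_{j≠i}(α_i − α_j))^{−1} mod 11.
  i = 1 (α = 7): (7−3)(7−5)(7−8)(7−10) = 4·2·(−1)·(−3) = 24 ≡ 2, so v_1 = 2^{−1} = 6 (mod 11).
  i = 2 (α = 3): (3−7)(3−5)(3−8)(3−10) = (−4)·(−2)·(−5)·(−7) = 280 ≡ 5, so v_2 = 5^{−1} = 9 (mod 11).
  i = 3 (α = 5): (5−7)(5−3)(5−8)(5−10) = (−2)·2·(−3)·(−5) = −60 ≡ 6, so v_3 = 6^{−1} = 2 (mod 11).
  i = 4 (α = 8): (8−7)(8−3)(8−5)(8−10) = 1·5·3·(−2) = −30 ≡ 3, so v_4 = 3^{−1} = 4 (mod 11).
  i = 5 (α = 10): (10−7)(10−3)(10−5)(10−8) = 3·7·5·2 = 210 ≡ 1, so v_5 = 1^{−1} = 1 (mod 11).
  v = [6, 9, 2, 4, 1].
Step 2: syndromes of r = [8, 1, 10, 2, 5] (all sums mod 11).
  S_0 = Σ v_i r_i = 6·8 + 9·1 + 2·10 + 4·2 + 1·5 = 90 ≡ 2.
  S_1 = Σ v_i α_i r_i = 6·7·8 + 9·3·1 + 2·5·10 + 4·8·2 + 1·10·5 = 577 ≡ 5.
  α_i^2 mod 11 = [5, 9, 3, 9, 1].
  S_2 = Σ v_i α_i^2 r_i = 6·5·8 + 9·9·1 + 2·3·10 + 4·9·2 + 1·1·5 = 458 ≡ 7.
  S = (2, 5, 7) ≠ 0, so r is not a codeword (an error is present).
Step 3: locate the error. For a single error e at position i, S_ℓ = v_i·e·α_i^ℓ, so α_err = S_1/S_0.
  S_0^{−1} = 2^{−1} = 6 (mod 11), so α_err = 5·6 = 30 ≡ 8 = α_4. Error position i = 4.
  Consistency check: S_2/S_1 = 7·9 = 63 ≡ 8 = α_err ✓ (single-error assumption holds).
Step 4: error magnitude e = S_0/v_4 = S_0·∏_{j≠4}(α_4 − α_j) = 2·3 = 6 ≡ 6 (mod 11).
Step 5: correct position 4: c_4 = r_4 − e = 2 − 6 ≡ 7 (mod 11). Hence c = [8, 1, 10, 7, 5].
  Check: interpolating c through the α_i gives m(x) = 4 + 10·x (degree < 2) with m(α_i) = c_i for every i, so c is indeed a codeword.
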